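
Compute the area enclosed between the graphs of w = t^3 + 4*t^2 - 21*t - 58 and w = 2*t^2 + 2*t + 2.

Set the curves equal: t^3 + 4*t^2 - 21*t - 58 = 2*t^2 + 2*t + 2, so t^3 + 2*t^2 - 23*t - 60 = 0, which factors as (t - 5)*(t + 3)*(t + 4) = 0. The curves meet at t = -4, -3, 5.
On [-4, -3], w = t^3 + 4*t^2 - 21*t - 58 is on top; that piece has area ∫[-4,-3] (t^3 + 2*t^2 - 23*t - 60) dt = 17/12.
On [-3, 5], w = 2*t^2 + 2*t + 2 is on top; that piece has area ∫[-3,5] (-(t^3 + 2*t^2 - 23*t - 60)) dt = 1280/3.
Total enclosed area = 17/12 + 1280/3 = 5137/12.

5137/12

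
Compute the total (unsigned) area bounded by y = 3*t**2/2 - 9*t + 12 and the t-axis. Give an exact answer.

2

The curve meets the t-axis where 3*t**2/2 - 9*t + 12 = 0, i.e. 3*(t - 4)*(t - 2)/2 = 0, at t = 2, 4.
On [2, 4] the curve lies below the axis; ∫[2,4] (3*t**2/2 - 9*t + 12) dt = -2, giving area 2.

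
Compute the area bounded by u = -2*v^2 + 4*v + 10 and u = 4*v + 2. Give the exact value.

Both boundary curves give u as a function of v, so integrate with respect to v. Setting them equal: -2*v^2 + 8 = 0, i.e. -2*(v - 2)*(v + 2) = 0, so they meet at v = -2, 2.
For v in [-2, 2], u = -2*v^2 + 4*v + 10 is on the right; area = ∫[-2,2] (-2*v^2 + 8) dv = 64/3.

64/3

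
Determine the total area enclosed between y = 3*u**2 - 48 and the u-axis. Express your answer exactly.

256

The curve meets the u-axis where 3*u**2 - 48 = 0, i.e. 3*(u - 4)*(u + 4) = 0, at u = -4, 4.
On [-4, 4] the curve lies below the axis; ∫[-4,4] (3*u**2 - 48) du = -256, giving area 256.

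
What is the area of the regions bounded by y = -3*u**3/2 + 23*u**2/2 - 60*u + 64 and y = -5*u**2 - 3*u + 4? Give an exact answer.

37/8

Set the curves equal: -3*u**3/2 + 23*u**2/2 - 60*u + 64 = -5*u**2 - 3*u + 4, so -3*u**3/2 + 33*u**2/2 - 57*u + 60 = 0, which factors as -3*(u - 5)*(u - 4)*(u - 2)/2 = 0. The curves meet at u = 2, 4, 5.
On [2, 4], y = -5*u**2 - 3*u + 4 is on top; that piece has area ∫[2,4] (-(-3*u**3/2 + 33*u**2/2 - 57*u + 60)) du = 4.
On [4, 5], y = -3*u**3/2 + 23*u**2/2 - 60*u + 64 is on top; that piece has area ∫[4,5] (-3*u**3/2 + 33*u**2/2 - 57*u + 60) du = 5/8.
Total enclosed area = 4 + 5/8 = 37/8.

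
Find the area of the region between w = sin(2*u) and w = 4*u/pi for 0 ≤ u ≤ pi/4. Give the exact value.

On [0, pi/4], (sin(2*u)) - (4*u/pi) = -4*u/pi + sin(2*u) is ≥ 0 throughout, so the area is a single integral of |-4*u/pi + sin(2*u)|.
∫[0,pi/4] (-4*u/pi + sin(2*u)) du = 1/2 - pi/8.

1/2 - pi/8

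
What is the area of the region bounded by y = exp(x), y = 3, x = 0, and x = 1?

On [0, 1], (exp(x)) - (3) = exp(x) - 3 is ≤ 0 throughout, so the area is a single integral of |exp(x) - 3|.
∫[0,1] (exp(x) - 3) dx = -4 + exp(1); the area of that piece is 4 - exp(1).

4 - exp(1)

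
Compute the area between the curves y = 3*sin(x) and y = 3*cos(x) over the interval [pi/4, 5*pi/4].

On [pi/4, 5*pi/4], (3*sin(x)) - (3*cos(x)) = 3*sin(x) - 3*cos(x) is ≥ 0 throughout, so the area is a single integral of |3*sin(x) - 3*cos(x)|.
∫[pi/4,5*pi/4] (3*sin(x) - 3*cos(x)) dx = 6*sqrt(2).

6*sqrt(2)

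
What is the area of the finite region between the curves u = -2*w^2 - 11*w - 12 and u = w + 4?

8/3

Both boundary curves give u as a function of w, so integrate with respect to w. Setting them equal: -2*w^2 - 12*w - 16 = 0, i.e. -2*(w + 2)*(w + 4) = 0, so they meet at w = -4, -2.
For w in [-4, -2], u = -2*w^2 - 11*w - 12 is on the right; area = ∫[-4,-2] (-2*w^2 - 12*w - 16) dw = 8/3.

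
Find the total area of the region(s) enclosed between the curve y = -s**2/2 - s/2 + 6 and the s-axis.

The curve meets the s-axis where -s**2/2 - s/2 + 6 = 0, i.e. -(s - 3)*(s + 4)/2 = 0, at s = -4, 3.
On [-4, 3] the curve lies above the axis; ∫[-4,3] (-s**2/2 - s/2 + 6) ds = 343/12, giving area 343/12.

343/12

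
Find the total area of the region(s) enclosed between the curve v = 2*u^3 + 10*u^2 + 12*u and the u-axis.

The curve meets the u-axis where 2*u^3 + 10*u^2 + 12*u = 0, i.e. 2*u*(u + 2)*(u + 3) = 0, at u = -3, -2, 0.
On [-3, -2] the curve lies above the axis; ∫[-3,-2] (2*u^3 + 10*u^2 + 12*u) du = 5/6, giving area 5/6.
On [-2, 0] the curve lies below the axis; ∫[-2,0] (2*u^3 + 10*u^2 + 12*u) du = -16/3, giving area 16/3.
Total area = 5/6 + 16/3 = 37/6.

37/6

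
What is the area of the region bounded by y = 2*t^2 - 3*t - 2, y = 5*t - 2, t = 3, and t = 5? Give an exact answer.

8

The difference (2*t^2 - 3*t - 2) - (5*t - 2) = 2*t^2 - 8*t changes sign at t = 4 inside [3, 5], so split the integral there.
∫[3,4] (2*t^2 - 8*t) dt = -10/3; the area of that piece is 10/3.
∫[4,5] (2*t^2 - 8*t) dt = 14/3.
Total area = 10/3 + 14/3 = 8.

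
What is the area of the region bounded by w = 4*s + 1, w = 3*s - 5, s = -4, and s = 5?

On [-4, 5], (4*s + 1) - (3*s - 5) = s + 6 is ≥ 0 throughout, so the area is a single integral of |s + 6|.
∫[-4,5] (s + 6) ds = 117/2.

117/2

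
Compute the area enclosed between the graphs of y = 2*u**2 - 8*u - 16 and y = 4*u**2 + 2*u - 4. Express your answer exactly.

1/3

Set the curves equal: 2*u**2 - 8*u - 16 = 4*u**2 + 2*u - 4, so -2*u**2 - 10*u - 12 = 0, which factors as -2*(u + 2)*(u + 3) = 0. The curves meet at u = -3, -2.
On [-3, -2], y = 2*u**2 - 8*u - 16 is on top; that piece has area ∫[-3,-2] (-2*u**2 - 10*u - 12) du = 1/3.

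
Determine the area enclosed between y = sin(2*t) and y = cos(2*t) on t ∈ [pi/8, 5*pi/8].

sqrt(2)

On [pi/8, 5*pi/8], (sin(2*t)) - (cos(2*t)) = sin(2*t) - cos(2*t) is ≥ 0 throughout, so the area is a single integral of |sin(2*t) - cos(2*t)|.
∫[pi/8,5*pi/8] (sin(2*t) - cos(2*t)) dt = sqrt(2).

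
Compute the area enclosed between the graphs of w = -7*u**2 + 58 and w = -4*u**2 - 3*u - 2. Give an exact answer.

Set the curves equal: -7*u**2 + 58 = -4*u**2 - 3*u - 2, so -3*u**2 + 3*u + 60 = 0, which factors as -3*(u - 5)*(u + 4) = 0. The curves meet at u = -4, 5.
On [-4, 5], w = -7*u**2 + 58 is on top; that piece has area ∫[-4,5] (-3*u**2 + 3*u + 60) du = 729/2.

729/2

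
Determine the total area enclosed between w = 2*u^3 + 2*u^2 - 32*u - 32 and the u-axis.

The curve meets the u-axis where 2*u^3 + 2*u^2 - 32*u - 32 = 0, i.e. 2*(u - 4)*(u + 1)*(u + 4) = 0, at u = -4, -1, 4.
On [-4, -1] the curve lies above the axis; ∫[-4,-1] (2*u^3 + 2*u^2 - 32*u - 32) du = 117/2, giving area 117/2.
On [-1, 4] the curve lies below the axis; ∫[-1,4] (2*u^3 + 2*u^2 - 32*u - 32) du = -1375/6, giving area 1375/6.
Total area = 117/2 + 1375/6 = 863/3.

863/3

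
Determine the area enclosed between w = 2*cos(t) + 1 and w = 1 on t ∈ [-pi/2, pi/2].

On [-pi/2, pi/2], (2*cos(t) + 1) - (1) = 2*cos(t) is ≥ 0 throughout, so the area is a single integral of |2*cos(t)|.
∫[-pi/2,pi/2] (2*cos(t)) dt = 4.

4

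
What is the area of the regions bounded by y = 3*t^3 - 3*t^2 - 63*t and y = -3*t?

2521/4

Set the curves equal: 3*t^3 - 3*t^2 - 63*t = -3*t, so 3*t^3 - 3*t^2 - 60*t = 0, which factors as 3*t*(t - 5)*(t + 4) = 0. The curves meet at t = -4, 0, 5.
On [-4, 0], y = 3*t^3 - 3*t^2 - 63*t is on top; that piece has area ∫[-4,0] (3*t^3 - 3*t^2 - 60*t) dt = 224.
On [0, 5], y = -3*t is on top; that piece has area ∫[0,5] (-(3*t^3 - 3*t^2 - 60*t)) dt = 1625/4.
Total enclosed area = 224 + 1625/4 = 2521/4.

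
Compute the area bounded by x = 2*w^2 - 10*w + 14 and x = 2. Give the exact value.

Both boundary curves give x as a function of w, so integrate with respect to w. Setting them equal: 2*w^2 - 10*w + 12 = 0, i.e. 2*(w - 3)*(w - 2) = 0, so they meet at w = 2, 3.
For w in [2, 3], x = 2*w^2 - 10*w + 14 is on the left; area = ∫[2,3] (-(2*w^2 - 10*w + 12)) dw = 1/3.

1/3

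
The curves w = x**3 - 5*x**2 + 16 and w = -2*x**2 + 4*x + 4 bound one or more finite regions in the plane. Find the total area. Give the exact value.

Set the curves equal: x**3 - 5*x**2 + 16 = -2*x**2 + 4*x + 4, so x**3 - 3*x**2 - 4*x + 12 = 0, which factors as (x - 3)*(x - 2)*(x + 2) = 0. The curves meet at x = -2, 2, 3.
On [-2, 2], w = x**3 - 5*x**2 + 16 is on top; that piece has area ∫[-2,2] (x**3 - 3*x**2 - 4*x + 12) dx = 32.
On [2, 3], w = -2*x**2 + 4*x + 4 is on top; that piece has area ∫[2,3] (-(x**3 - 3*x**2 - 4*x + 12)) dx = 3/4.
Total enclosed area = 32 + 3/4 = 131/4.

131/4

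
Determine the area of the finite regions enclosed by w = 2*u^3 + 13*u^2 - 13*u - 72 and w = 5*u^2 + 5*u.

1741/6

Set the curves equal: 2*u^3 + 13*u^2 - 13*u - 72 = 5*u^2 + 5*u, so 2*u^3 + 8*u^2 - 18*u - 72 = 0, which factors as 2*(u - 3)*(u + 3)*(u + 4) = 0. The curves meet at u = -4, -3, 3.
On [-4, -3], w = 2*u^3 + 13*u^2 - 13*u - 72 is on top; that piece has area ∫[-4,-3] (2*u^3 + 8*u^2 - 18*u - 72) du = 13/6.
On [-3, 3], w = 5*u^2 + 5*u is on top; that piece has area ∫[-3,3] (-(2*u^3 + 8*u^2 - 18*u - 72)) du = 288.
Total enclosed area = 13/6 + 288 = 1741/6.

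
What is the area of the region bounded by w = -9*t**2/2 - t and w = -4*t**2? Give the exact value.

2/3

Set the curves equal: -9*t**2/2 - t = -4*t**2, so -t**2/2 - t = 0, which factors as -t*(t + 2)/2 = 0. The curves meet at t = -2, 0.
On [-2, 0], w = -9*t**2/2 - t is on top; that piece has area ∫[-2,0] (-t**2/2 - t) dt = 2/3.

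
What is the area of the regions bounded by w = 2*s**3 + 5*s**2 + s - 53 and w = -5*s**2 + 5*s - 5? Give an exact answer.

443/3

Set the curves equal: 2*s**3 + 5*s**2 + s - 53 = -5*s**2 + 5*s - 5, so 2*s**3 + 10*s**2 - 4*s - 48 = 0, which factors as 2*(s - 2)*(s + 3)*(s + 4) = 0. The curves meet at s = -4, -3, 2.
On [-4, -3], w = 2*s**3 + 5*s**2 + s - 53 is on top; that piece has area ∫[-4,-3] (2*s**3 + 10*s**2 - 4*s - 48) ds = 11/6.
On [-3, 2], w = -5*s**2 + 5*s - 5 is on top; that piece has area ∫[-3,2] (-(2*s**3 + 10*s**2 - 4*s - 48)) ds = 875/6.
Total enclosed area = 11/6 + 875/6 = 443/3.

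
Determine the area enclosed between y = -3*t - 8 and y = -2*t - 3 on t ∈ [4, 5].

On [4, 5], (-3*t - 8) - (-2*t - 3) = -t - 5 is ≤ 0 throughout, so the area is a single integral of |-t - 5|.
∫[4,5] (-t - 5) dt = -19/2; the area of that piece is 19/2.

19/2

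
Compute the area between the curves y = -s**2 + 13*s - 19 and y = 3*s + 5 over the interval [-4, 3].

700/3

On [-4, 3], (-s**2 + 13*s - 19) - (3*s + 5) = -s**2 + 10*s - 24 is ≤ 0 throughout, so the area is a single integral of |-s**2 + 10*s - 24|.
∫[-4,3] (-s**2 + 10*s - 24) ds = -700/3; the area of that piece is 700/3.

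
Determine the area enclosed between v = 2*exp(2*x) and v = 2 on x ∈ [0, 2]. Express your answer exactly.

On [0, 2], (2*exp(2*x)) - (2) = 2*exp(2*x) - 2 is ≥ 0 throughout, so the area is a single integral of |2*exp(2*x) - 2|.
∫[0,2] (2*exp(2*x) - 2) dx = -5 + exp(4).

-5 + exp(4)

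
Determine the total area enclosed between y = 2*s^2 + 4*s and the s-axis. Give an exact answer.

8/3

The curve meets the s-axis where 2*s^2 + 4*s = 0, i.e. 2*s*(s + 2) = 0, at s = -2, 0.
On [-2, 0] the curve lies below the axis; ∫[-2,0] (2*s^2 + 4*s) ds = -8/3, giving area 8/3.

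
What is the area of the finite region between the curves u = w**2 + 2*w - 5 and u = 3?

Both boundary curves give u as a function of w, so integrate with respect to w. Setting them equal: w**2 + 2*w - 8 = 0, i.e. (w - 2)*(w + 4) = 0, so they meet at w = -4, 2.
For w in [-4, 2], u = w**2 + 2*w - 5 is on the left; area = ∫[-4,2] (-(w**2 + 2*w - 8)) dw = 36.

36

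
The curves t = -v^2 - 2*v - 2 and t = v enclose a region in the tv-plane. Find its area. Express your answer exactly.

1/6

Both boundary curves give t as a function of v, so integrate with respect to v. Setting them equal: -v^2 - 3*v - 2 = 0, i.e. -(v + 1)*(v + 2) = 0, so they meet at v = -2, -1.
For v in [-2, -1], t = -v^2 - 2*v - 2 is on the right; area = ∫[-2,-1] (-v^2 - 3*v - 2) dv = 1/6.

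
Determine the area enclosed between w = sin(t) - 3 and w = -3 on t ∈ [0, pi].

2

On [0, pi], (sin(t) - 3) - (-3) = sin(t) is ≥ 0 throughout, so the area is a single integral of |sin(t)|.
∫[0,pi] (sin(t)) dt = 2.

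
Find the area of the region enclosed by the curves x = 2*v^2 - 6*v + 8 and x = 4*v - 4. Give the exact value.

Both boundary curves give x as a function of v, so integrate with respect to v. Setting them equal: 2*v^2 - 10*v + 12 = 0, i.e. 2*(v - 3)*(v - 2) = 0, so they meet at v = 2, 3.
For v in [2, 3], x = 2*v^2 - 6*v + 8 is on the left; area = ∫[2,3] (-(2*v^2 - 10*v + 12)) dv = 1/3.

1/3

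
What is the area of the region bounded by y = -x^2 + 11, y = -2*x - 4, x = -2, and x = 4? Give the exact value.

78

On [-2, 4], (-x^2 + 11) - (-2*x - 4) = -x^2 + 2*x + 15 is ≥ 0 throughout, so the area is a single integral of |-x^2 + 2*x + 15|.
∫[-2,4] (-x^2 + 2*x + 15) dx = 78.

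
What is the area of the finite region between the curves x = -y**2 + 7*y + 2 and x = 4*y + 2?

9/2

Both boundary curves give x as a function of y, so integrate with respect to y. Setting them equal: -y**2 + 3*y = 0, i.e. -y*(y - 3) = 0, so they meet at y = 0, 3.
For y in [0, 3], x = -y**2 + 7*y + 2 is on the right; area = ∫[0,3] (-y**2 + 3*y) dy = 9/2.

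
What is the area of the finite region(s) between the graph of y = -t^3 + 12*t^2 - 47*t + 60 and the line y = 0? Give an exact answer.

1/2

The curve meets the t-axis where -t^3 + 12*t^2 - 47*t + 60 = 0, i.e. -(t - 5)*(t - 4)*(t - 3) = 0, at t = 3, 4, 5.
On [3, 4] the curve lies below the axis; ∫[3,4] (-t^3 + 12*t^2 - 47*t + 60) dt = -1/4, giving area 1/4.
On [4, 5] the curve lies above the axis; ∫[4,5] (-t^3 + 12*t^2 - 47*t + 60) dt = 1/4, giving area 1/4.
Total area = 1/4 + 1/4 = 1/2.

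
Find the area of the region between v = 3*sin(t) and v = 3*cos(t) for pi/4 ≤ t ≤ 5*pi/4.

6*sqrt(2)

On [pi/4, 5*pi/4], (3*sin(t)) - (3*cos(t)) = 3*sin(t) - 3*cos(t) is ≥ 0 throughout, so the area is a single integral of |3*sin(t) - 3*cos(t)|.
∫[pi/4,5*pi/4] (3*sin(t) - 3*cos(t)) dt = 6*sqrt(2).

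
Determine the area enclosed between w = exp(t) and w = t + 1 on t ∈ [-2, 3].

-15/2 - exp(-2) + exp(3)

On [-2, 3], (exp(t)) - (t + 1) = -t + exp(t) - 1 is ≥ 0 throughout, so the area is a single integral of |-t + exp(t) - 1|.
∫[-2,3] (-t + exp(t) - 1) dt = -15/2 - exp(-2) + exp(3).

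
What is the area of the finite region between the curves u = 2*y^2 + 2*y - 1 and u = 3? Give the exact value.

9

Both boundary curves give u as a function of y, so integrate with respect to y. Setting them equal: 2*y^2 + 2*y - 4 = 0, i.e. 2*(y - 1)*(y + 2) = 0, so they meet at y = -2, 1.
For y in [-2, 1], u = 2*y^2 + 2*y - 1 is on the left; area = ∫[-2,1] (-(2*y^2 + 2*y - 4)) dy = 9.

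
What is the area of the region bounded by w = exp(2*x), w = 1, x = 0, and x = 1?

On [0, 1], (exp(2*x)) - (1) = exp(2*x) - 1 is ≥ 0 throughout, so the area is a single integral of |exp(2*x) - 1|.
∫[0,1] (exp(2*x) - 1) dx = -3/2 + exp(2)/2.

-3/2 + exp(2)/2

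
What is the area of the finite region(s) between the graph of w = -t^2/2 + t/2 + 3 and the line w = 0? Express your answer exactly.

The curve meets the t-axis where -t^2/2 + t/2 + 3 = 0, i.e. -(t - 3)*(t + 2)/2 = 0, at t = -2, 3.
On [-2, 3] the curve lies above the axis; ∫[-2,3] (-t^2/2 + t/2 + 3) dt = 125/12, giving area 125/12.

125/12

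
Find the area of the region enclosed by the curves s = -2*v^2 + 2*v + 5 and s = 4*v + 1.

9

Both boundary curves give s as a function of v, so integrate with respect to v. Setting them equal: -2*v^2 - 2*v + 4 = 0, i.e. -2*(v - 1)*(v + 2) = 0, so they meet at v = -2, 1.
For v in [-2, 1], s = -2*v^2 + 2*v + 5 is on the right; area = ∫[-2,1] (-2*v^2 - 2*v + 4) dv = 9.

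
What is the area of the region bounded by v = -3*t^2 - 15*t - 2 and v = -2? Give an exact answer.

Set the curves equal: -3*t^2 - 15*t - 2 = -2, so -3*t^2 - 15*t = 0, which factors as -3*t*(t + 5) = 0. The curves meet at t = -5, 0.
On [-5, 0], v = -3*t^2 - 15*t - 2 is on top; that piece has area ∫[-5,0] (-3*t^2 - 15*t) dt = 125/2.

125/2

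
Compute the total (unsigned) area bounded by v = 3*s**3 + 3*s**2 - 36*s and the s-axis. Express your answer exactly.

937/4

The curve meets the s-axis where 3*s**3 + 3*s**2 - 36*s = 0, i.e. 3*s*(s - 3)*(s + 4) = 0, at s = -4, 0, 3.
On [-4, 0] the curve lies above the axis; ∫[-4,0] (3*s**3 + 3*s**2 - 36*s) ds = 160, giving area 160.
On [0, 3] the curve lies below the axis; ∫[0,3] (3*s**3 + 3*s**2 - 36*s) ds = -297/4, giving area 297/4.
Total area = 160 + 297/4 = 937/4.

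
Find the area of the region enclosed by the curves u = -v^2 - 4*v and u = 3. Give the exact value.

Both boundary curves give u as a function of v, so integrate with respect to v. Setting them equal: -v^2 - 4*v - 3 = 0, i.e. -(v + 1)*(v + 3) = 0, so they meet at v = -3, -1.
For v in [-3, -1], u = -v^2 - 4*v is on the right; area = ∫[-3,-1] (-v^2 - 4*v - 3) dv = 4/3.

4/3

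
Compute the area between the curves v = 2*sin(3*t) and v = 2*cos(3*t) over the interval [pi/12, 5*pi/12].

4*sqrt(2)/3

On [pi/12, 5*pi/12], (2*sin(3*t)) - (2*cos(3*t)) = 2*sin(3*t) - 2*cos(3*t) is ≥ 0 throughout, so the area is a single integral of |2*sin(3*t) - 2*cos(3*t)|.
∫[pi/12,5*pi/12] (2*sin(3*t) - 2*cos(3*t)) dt = 4*sqrt(2)/3.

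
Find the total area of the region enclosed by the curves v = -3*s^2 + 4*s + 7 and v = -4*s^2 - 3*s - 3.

Set the curves equal: -3*s^2 + 4*s + 7 = -4*s^2 - 3*s - 3, so s^2 + 7*s + 10 = 0, which factors as (s + 2)*(s + 5) = 0. The curves meet at s = -5, -2.
On [-5, -2], v = -4*s^2 - 3*s - 3 is on top; that piece has area ∫[-5,-2] (-(s^2 + 7*s + 10)) ds = 9/2.

9/2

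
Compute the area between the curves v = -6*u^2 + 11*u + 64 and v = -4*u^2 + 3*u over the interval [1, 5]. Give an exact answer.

On [1, 5], (-6*u^2 + 11*u + 64) - (-4*u^2 + 3*u) = -2*u^2 + 8*u + 64 is ≥ 0 throughout, so the area is a single integral of |-2*u^2 + 8*u + 64|.
∫[1,5] (-2*u^2 + 8*u + 64) du = 808/3.

808/3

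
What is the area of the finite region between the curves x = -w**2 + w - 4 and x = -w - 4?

4/3

Both boundary curves give x as a function of w, so integrate with respect to w. Setting them equal: -w**2 + 2*w = 0, i.e. -w*(w - 2) = 0, so they meet at w = 0, 2.
For w in [0, 2], x = -w**2 + w - 4 is on the right; area = ∫[0,2] (-w**2 + 2*w) dw = 4/3.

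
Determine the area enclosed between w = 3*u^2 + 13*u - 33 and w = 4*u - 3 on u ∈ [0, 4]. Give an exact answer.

84

The difference (3*u^2 + 13*u - 33) - (4*u - 3) = 3*u^2 + 9*u - 30 changes sign at u = 2 inside [0, 4], so split the integral there.
∫[0,2] (3*u^2 + 9*u - 30) du = -34; the area of that piece is 34.
∫[2,4] (3*u^2 + 9*u - 30) du = 50.
Total area = 34 + 50 = 84.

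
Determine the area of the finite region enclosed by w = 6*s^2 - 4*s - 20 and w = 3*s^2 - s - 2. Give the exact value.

125/2

Set the curves equal: 6*s^2 - 4*s - 20 = 3*s^2 - s - 2, so 3*s^2 - 3*s - 18 = 0, which factors as 3*(s - 3)*(s + 2) = 0. The curves meet at s = -2, 3.
On [-2, 3], w = 3*s^2 - s - 2 is on top; that piece has area ∫[-2,3] (-(3*s^2 - 3*s - 18)) ds = 125/2.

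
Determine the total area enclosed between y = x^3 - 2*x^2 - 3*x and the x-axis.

The curve meets the x-axis where x^3 - 2*x^2 - 3*x = 0, i.e. x*(x - 3)*(x + 1) = 0, at x = -1, 0, 3.
On [-1, 0] the curve lies above the axis; ∫[-1,0] (x^3 - 2*x^2 - 3*x) dx = 7/12, giving area 7/12.
On [0, 3] the curve lies below the axis; ∫[0,3] (x^3 - 2*x^2 - 3*x) dx = -45/4, giving area 45/4.
Total area = 7/12 + 45/4 = 71/6.

71/6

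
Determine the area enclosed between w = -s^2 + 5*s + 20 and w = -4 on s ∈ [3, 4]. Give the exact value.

On [3, 4], (-s^2 + 5*s + 20) - (-4) = -s^2 + 5*s + 24 is ≥ 0 throughout, so the area is a single integral of |-s^2 + 5*s + 24|.
∫[3,4] (-s^2 + 5*s + 24) ds = 175/6.

175/6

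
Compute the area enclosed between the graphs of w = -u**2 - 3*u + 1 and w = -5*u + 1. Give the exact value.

Set the curves equal: -u**2 - 3*u + 1 = -5*u + 1, so -u**2 + 2*u = 0, which factors as -u*(u - 2) = 0. The curves meet at u = 0, 2.
On [0, 2], w = -u**2 - 3*u + 1 is on top; that piece has area ∫[0,2] (-u**2 + 2*u) du = 4/3.

4/3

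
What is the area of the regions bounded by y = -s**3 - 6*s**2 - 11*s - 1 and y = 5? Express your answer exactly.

1/2

Set the curves equal: -s**3 - 6*s**2 - 11*s - 1 = 5, so -s**3 - 6*s**2 - 11*s - 6 = 0, which factors as -(s + 1)*(s + 2)*(s + 3) = 0. The curves meet at s = -3, -2, -1.
On [-3, -2], y = 5 is on top; that piece has area ∫[-3,-2] (-(-s**3 - 6*s**2 - 11*s - 6)) ds = 1/4.
On [-2, -1], y = -s**3 - 6*s**2 - 11*s - 1 is on top; that piece has area ∫[-2,-1] (-s**3 - 6*s**2 - 11*s - 6) ds = 1/4.
Total enclosed area = 1/4 + 1/4 = 1/2.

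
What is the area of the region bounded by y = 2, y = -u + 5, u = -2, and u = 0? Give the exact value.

8

On [-2, 0], (2) - (-u + 5) = u - 3 is ≤ 0 throughout, so the area is a single integral of |u - 3|.
∫[-2,0] (u - 3) du = -8; the area of that piece is 8.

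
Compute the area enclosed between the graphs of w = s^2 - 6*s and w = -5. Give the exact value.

Set the curves equal: s^2 - 6*s = -5, so s^2 - 6*s + 5 = 0, which factors as (s - 5)*(s - 1) = 0. The curves meet at s = 1, 5.
On [1, 5], w = -5 is on top; that piece has area ∫[1,5] (-(s^2 - 6*s + 5)) ds = 32/3.

32/3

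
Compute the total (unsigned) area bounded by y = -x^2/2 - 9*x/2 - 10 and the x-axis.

1/12

The curve meets the x-axis where -x^2/2 - 9*x/2 - 10 = 0, i.e. -(x + 4)*(x + 5)/2 = 0, at x = -5, -4.
On [-5, -4] the curve lies above the axis; ∫[-5,-4] (-x^2/2 - 9*x/2 - 10) dx = 1/12, giving area 1/12.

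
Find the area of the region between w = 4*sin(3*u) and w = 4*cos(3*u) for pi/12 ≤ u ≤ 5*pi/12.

8*sqrt(2)/3

On [pi/12, 5*pi/12], (4*sin(3*u)) - (4*cos(3*u)) = 4*sin(3*u) - 4*cos(3*u) is ≥ 0 throughout, so the area is a single integral of |4*sin(3*u) - 4*cos(3*u)|.
∫[pi/12,5*pi/12] (4*sin(3*u) - 4*cos(3*u)) du = 8*sqrt(2)/3.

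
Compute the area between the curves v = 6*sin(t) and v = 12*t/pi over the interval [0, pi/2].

6 - 3*pi/2

On [0, pi/2], (6*sin(t)) - (12*t/pi) = -12*t/pi + 6*sin(t) is ≥ 0 throughout, so the area is a single integral of |-12*t/pi + 6*sin(t)|.
∫[0,pi/2] (-12*t/pi + 6*sin(t)) dt = 6 - 3*pi/2.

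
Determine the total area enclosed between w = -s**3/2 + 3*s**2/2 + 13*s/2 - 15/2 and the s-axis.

The curve meets the s-axis where -s**3/2 + 3*s**2/2 + 13*s/2 - 15/2 = 0, i.e. -(s - 5)*(s - 1)*(s + 3)/2 = 0, at s = -3, 1, 5.
On [-3, 1] the curve lies below the axis; ∫[-3,1] (-s**3/2 + 3*s**2/2 + 13*s/2 - 15/2) ds = -32, giving area 32.
On [1, 5] the curve lies above the axis; ∫[1,5] (-s**3/2 + 3*s**2/2 + 13*s/2 - 15/2) ds = 32, giving area 32.
Total area = 32 + 32 = 64.

64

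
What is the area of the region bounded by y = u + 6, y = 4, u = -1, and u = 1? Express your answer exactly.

4

On [-1, 1], (u + 6) - (4) = u + 2 is ≥ 0 throughout, so the area is a single integral of |u + 2|.
∫[-1,1] (u + 2) du = 4.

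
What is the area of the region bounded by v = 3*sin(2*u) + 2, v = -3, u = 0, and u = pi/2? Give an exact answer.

On [0, pi/2], (3*sin(2*u) + 2) - (-3) = 3*sin(2*u) + 5 is ≥ 0 throughout, so the area is a single integral of |3*sin(2*u) + 5|.
∫[0,pi/2] (3*sin(2*u) + 5) du = 3 + 5*pi/2.

3 + 5*pi/2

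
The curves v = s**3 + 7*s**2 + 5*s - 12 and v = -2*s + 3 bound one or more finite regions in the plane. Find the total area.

148/3

Set the curves equal: s**3 + 7*s**2 + 5*s - 12 = -2*s + 3, so s**3 + 7*s**2 + 7*s - 15 = 0, which factors as (s - 1)*(s + 3)*(s + 5) = 0. The curves meet at s = -5, -3, 1.
On [-5, -3], v = s**3 + 7*s**2 + 5*s - 12 is on top; that piece has area ∫[-5,-3] (s**3 + 7*s**2 + 7*s - 15) ds = 20/3.
On [-3, 1], v = -2*s + 3 is on top; that piece has area ∫[-3,1] (-(s**3 + 7*s**2 + 7*s - 15)) ds = 128/3.
Total enclosed area = 20/3 + 128/3 = 148/3.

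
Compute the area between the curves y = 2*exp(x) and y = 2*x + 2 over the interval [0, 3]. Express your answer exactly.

On [0, 3], (2*exp(x)) - (2*x + 2) = -2*x + 2*exp(x) - 2 is ≥ 0 throughout, so the area is a single integral of |-2*x + 2*exp(x) - 2|.
∫[0,3] (-2*x + 2*exp(x) - 2) dx = -17 + 2*exp(3).

-17 + 2*exp(3)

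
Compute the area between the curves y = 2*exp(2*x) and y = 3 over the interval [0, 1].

-5 - 7*log(2)/2 + log(6)/2 + 5*log(3)/2 + exp(2)

The difference (2*exp(2*x)) - (3) = 2*exp(2*x) - 3 changes sign at x = -log(2)/2 + log(3)/2 inside [0, 1], so split the integral there.
∫[0,-log(2)/2 + log(3)/2] (2*exp(2*x) - 3) dx = log(2*sqrt(6)/9) + 1/2; the area of that piece is -1/2 + log(3*sqrt(6)/4).
∫[-log(2)/2 + log(3)/2,1] (2*exp(2*x) - 3) dx = -9/2 - 3*log(2)/2 + 3*log(3)/2 + exp(2).
Total area = (-1/2 + log(3*sqrt(6)/4)) + (-9/2 - 3*log(2)/2 + 3*log(3)/2 + exp(2)) = -5 - 7*log(2)/2 + log(6)/2 + 5*log(3)/2 + exp(2).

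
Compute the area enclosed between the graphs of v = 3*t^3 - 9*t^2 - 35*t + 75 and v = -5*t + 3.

Set the curves equal: 3*t^3 - 9*t^2 - 35*t + 75 = -5*t + 3, so 3*t^3 - 9*t^2 - 30*t + 72 = 0, which factors as 3*(t - 4)*(t - 2)*(t + 3) = 0. The curves meet at t = -3, 2, 4.
On [-3, 2], v = 3*t^3 - 9*t^2 - 35*t + 75 is on top; that piece has area ∫[-3,2] (3*t^3 - 9*t^2 - 30*t + 72) dt = 1125/4.
On [2, 4], v = -5*t + 3 is on top; that piece has area ∫[2,4] (-(3*t^3 - 9*t^2 - 30*t + 72)) dt = 24.
Total enclosed area = 1125/4 + 24 = 1221/4.

1221/4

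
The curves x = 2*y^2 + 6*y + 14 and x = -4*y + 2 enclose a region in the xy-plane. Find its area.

Both boundary curves give x as a function of y, so integrate with respect to y. Setting them equal: 2*y^2 + 10*y + 12 = 0, i.e. 2*(y + 2)*(y + 3) = 0, so they meet at y = -3, -2.
For y in [-3, -2], x = 2*y^2 + 6*y + 14 is on the left; area = ∫[-3,-2] (-(2*y^2 + 10*y + 12)) dy = 1/3.

1/3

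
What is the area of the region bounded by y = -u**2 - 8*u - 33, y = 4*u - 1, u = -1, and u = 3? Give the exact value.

On [-1, 3], (-u**2 - 8*u - 33) - (4*u - 1) = -u**2 - 12*u - 32 is ≤ 0 throughout, so the area is a single integral of |-u**2 - 12*u - 32|.
∫[-1,3] (-u**2 - 12*u - 32) du = -556/3; the area of that piece is 556/3.

556/3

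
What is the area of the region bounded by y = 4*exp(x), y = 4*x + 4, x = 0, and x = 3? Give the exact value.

On [0, 3], (4*exp(x)) - (4*x + 4) = -4*x + 4*exp(x) - 4 is ≥ 0 throughout, so the area is a single integral of |-4*x + 4*exp(x) - 4|.
∫[0,3] (-4*x + 4*exp(x) - 4) dx = -34 + 4*exp(3).

-34 + 4*exp(3)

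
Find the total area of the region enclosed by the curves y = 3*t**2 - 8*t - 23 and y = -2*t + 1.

Set the curves equal: 3*t**2 - 8*t - 23 = -2*t + 1, so 3*t**2 - 6*t - 24 = 0, which factors as 3*(t - 4)*(t + 2) = 0. The curves meet at t = -2, 4.
On [-2, 4], y = -2*t + 1 is on top; that piece has area ∫[-2,4] (-(3*t**2 - 6*t - 24)) dt = 108.

108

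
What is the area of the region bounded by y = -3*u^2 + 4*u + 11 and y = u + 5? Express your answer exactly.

Set the curves equal: -3*u^2 + 4*u + 11 = u + 5, so -3*u^2 + 3*u + 6 = 0, which factors as -3*(u - 2)*(u + 1) = 0. The curves meet at u = -1, 2.
On [-1, 2], y = -3*u^2 + 4*u + 11 is on top; that piece has area ∫[-1,2] (-3*u^2 + 3*u + 6) du = 27/2.

27/2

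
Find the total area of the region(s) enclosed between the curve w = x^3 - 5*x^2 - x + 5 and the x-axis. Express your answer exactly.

The curve meets the x-axis where x^3 - 5*x^2 - x + 5 = 0, i.e. (x - 5)*(x - 1)*(x + 1) = 0, at x = -1, 1, 5.
On [-1, 1] the curve lies above the axis; ∫[-1,1] (x^3 - 5*x^2 - x + 5) dx = 20/3, giving area 20/3.
On [1, 5] the curve lies below the axis; ∫[1,5] (x^3 - 5*x^2 - x + 5) dx = -128/3, giving area 128/3.
Total area = 20/3 + 128/3 = 148/3.

148/3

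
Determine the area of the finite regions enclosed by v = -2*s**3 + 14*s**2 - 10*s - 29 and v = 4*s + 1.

Set the curves equal: -2*s**3 + 14*s**2 - 10*s - 29 = 4*s + 1, so -2*s**3 + 14*s**2 - 14*s - 30 = 0, which factors as -2*(s - 5)*(s - 3)*(s + 1) = 0. The curves meet at s = -1, 3, 5.
On [-1, 3], v = 4*s + 1 is on top; that piece has area ∫[-1,3] (-(-2*s**3 + 14*s**2 - 14*s - 30)) ds = 256/3.
On [3, 5], v = -2*s**3 + 14*s**2 - 10*s - 29 is on top; that piece has area ∫[3,5] (-2*s**3 + 14*s**2 - 14*s - 30) ds = 40/3.
Total enclosed area = 256/3 + 40/3 = 296/3.

296/3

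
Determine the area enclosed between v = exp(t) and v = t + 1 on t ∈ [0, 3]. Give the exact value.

On [0, 3], (exp(t)) - (t + 1) = -t + exp(t) - 1 is ≥ 0 throughout, so the area is a single integral of |-t + exp(t) - 1|.
∫[0,3] (-t + exp(t) - 1) dt = -17/2 + exp(3).

-17/2 + exp(3)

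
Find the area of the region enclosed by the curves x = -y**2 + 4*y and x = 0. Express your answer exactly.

32/3

Both boundary curves give x as a function of y, so integrate with respect to y. Setting them equal: -y**2 + 4*y = 0, i.e. -y*(y - 4) = 0, so they meet at y = 0, 4.
For y in [0, 4], x = -y**2 + 4*y is on the right; area = ∫[0,4] (-y**2 + 4*y) dy = 32/3.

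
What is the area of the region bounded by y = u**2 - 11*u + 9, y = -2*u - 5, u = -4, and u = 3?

985/6

The difference (u**2 - 11*u + 9) - (-2*u - 5) = u**2 - 9*u + 14 changes sign at u = 2 inside [-4, 3], so split the integral there.
∫[-4,2] (u**2 - 9*u + 14) du = 162.
∫[2,3] (u**2 - 9*u + 14) du = -13/6; the area of that piece is 13/6.
Total area = 162 + 13/6 = 985/6.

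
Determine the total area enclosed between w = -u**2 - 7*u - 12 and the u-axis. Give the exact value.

The curve meets the u-axis where -u**2 - 7*u - 12 = 0, i.e. -(u + 3)*(u + 4) = 0, at u = -4, -3.
On [-4, -3] the curve lies above the axis; ∫[-4,-3] (-u**2 - 7*u - 12) du = 1/6, giving area 1/6.

1/6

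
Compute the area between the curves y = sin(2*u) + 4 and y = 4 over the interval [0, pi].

The difference (sin(2*u) + 4) - (4) = sin(2*u) changes sign at u = pi/2 inside [0, pi], so split the integral there.
∫[0,pi/2] (sin(2*u)) du = 1.
∫[pi/2,pi] (sin(2*u)) du = -1; the area of that piece is 1.
Total area = 1 + 1 = 2.

2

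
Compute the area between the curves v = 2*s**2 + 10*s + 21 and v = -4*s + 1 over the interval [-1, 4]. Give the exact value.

On [-1, 4], (2*s**2 + 10*s + 21) - (-4*s + 1) = 2*s**2 + 14*s + 20 is ≥ 0 throughout, so the area is a single integral of |2*s**2 + 14*s + 20|.
∫[-1,4] (2*s**2 + 14*s + 20) ds = 745/3.

745/3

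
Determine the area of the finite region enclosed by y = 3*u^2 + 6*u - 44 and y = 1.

Set the curves equal: 3*u^2 + 6*u - 44 = 1, so 3*u^2 + 6*u - 45 = 0, which factors as 3*(u - 3)*(u + 5) = 0. The curves meet at u = -5, 3.
On [-5, 3], y = 1 is on top; that piece has area ∫[-5,3] (-(3*u^2 + 6*u - 45)) du = 256.

256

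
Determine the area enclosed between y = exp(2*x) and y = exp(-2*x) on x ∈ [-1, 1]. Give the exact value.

-2 + exp(-2) + exp(2)

The difference (exp(2*x)) - (exp(-2*x)) = exp(2*x) - exp(-2*x) changes sign at x = 0 inside [-1, 1], so split the integral there.
∫[-1,0] (exp(2*x) - exp(-2*x)) dx = -exp(2)/2 - exp(-2)/2 + 1; the area of that piece is -1 + exp(-2)/2 + exp(2)/2.
∫[0,1] (exp(2*x) - exp(-2*x)) dx = -1 + exp(-2)/2 + exp(2)/2.
Total area = (-1 + exp(-2)/2 + exp(2)/2) + (-1 + exp(-2)/2 + exp(2)/2) = -2 + exp(-2) + exp(2).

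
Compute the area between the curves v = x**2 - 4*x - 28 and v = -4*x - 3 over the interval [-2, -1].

68/3

On [-2, -1], (x**2 - 4*x - 28) - (-4*x - 3) = x**2 - 25 is ≤ 0 throughout, so the area is a single integral of |x**2 - 25|.
∫[-2,-1] (x**2 - 25) dx = -68/3; the area of that piece is 68/3.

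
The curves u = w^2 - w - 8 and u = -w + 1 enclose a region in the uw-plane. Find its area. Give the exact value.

Both boundary curves give u as a function of w, so integrate with respect to w. Setting them equal: w^2 - 9 = 0, i.e. (w - 3)*(w + 3) = 0, so they meet at w = -3, 3.
For w in [-3, 3], u = w^2 - w - 8 is on the left; area = ∫[-3,3] (-(w^2 - 9)) dw = 36.

36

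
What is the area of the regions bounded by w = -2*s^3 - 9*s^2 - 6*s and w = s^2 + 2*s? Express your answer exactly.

71/3

Set the curves equal: -2*s^3 - 9*s^2 - 6*s = s^2 + 2*s, so -2*s^3 - 10*s^2 - 8*s = 0, which factors as -2*s*(s + 1)*(s + 4) = 0. The curves meet at s = -4, -1, 0.
On [-4, -1], w = s^2 + 2*s is on top; that piece has area ∫[-4,-1] (-(-2*s^3 - 10*s^2 - 8*s)) ds = 45/2.
On [-1, 0], w = -2*s^3 - 9*s^2 - 6*s is on top; that piece has area ∫[-1,0] (-2*s^3 - 10*s^2 - 8*s) ds = 7/6.
Total enclosed area = 45/2 + 7/6 = 71/3.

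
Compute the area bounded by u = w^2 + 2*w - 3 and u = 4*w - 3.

Both boundary curves give u as a function of w, so integrate with respect to w. Setting them equal: w^2 - 2*w = 0, i.e. w*(w - 2) = 0, so they meet at w = 0, 2.
For w in [0, 2], u = w^2 + 2*w - 3 is on the left; area = ∫[0,2] (-(w^2 - 2*w)) dw = 4/3.

4/3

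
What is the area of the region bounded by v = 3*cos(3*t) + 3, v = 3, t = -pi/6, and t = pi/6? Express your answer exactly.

2

On [-pi/6, pi/6], (3*cos(3*t) + 3) - (3) = 3*cos(3*t) is ≥ 0 throughout, so the area is a single integral of |3*cos(3*t)|.
∫[-pi/6,pi/6] (3*cos(3*t)) dt = 2.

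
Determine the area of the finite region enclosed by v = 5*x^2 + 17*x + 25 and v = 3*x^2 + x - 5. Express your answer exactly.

Set the curves equal: 5*x^2 + 17*x + 25 = 3*x^2 + x - 5, so 2*x^2 + 16*x + 30 = 0, which factors as 2*(x + 3)*(x + 5) = 0. The curves meet at x = -5, -3.
On [-5, -3], v = 3*x^2 + x - 5 is on top; that piece has area ∫[-5,-3] (-(2*x^2 + 16*x + 30)) dx = 8/3.

8/3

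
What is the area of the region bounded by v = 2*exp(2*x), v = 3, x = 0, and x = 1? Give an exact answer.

The difference (2*exp(2*x)) - (3) = 2*exp(2*x) - 3 changes sign at x = -log(2)/2 + log(3)/2 inside [0, 1], so split the integral there.
∫[0,-log(2)/2 + log(3)/2] (2*exp(2*x) - 3) dx = log(2*sqrt(6)/9) + 1/2; the area of that piece is -1/2 + log(3*sqrt(6)/4).
∫[-log(2)/2 + log(3)/2,1] (2*exp(2*x) - 3) dx = -9/2 - 3*log(2)/2 + 3*log(3)/2 + exp(2).
Total area = (-1/2 + log(3*sqrt(6)/4)) + (-9/2 - 3*log(2)/2 + 3*log(3)/2 + exp(2)) = -5 - 7*log(2)/2 + log(6)/2 + 5*log(3)/2 + exp(2).

-5 - 7*log(2)/2 + log(6)/2 + 5*log(3)/2 + exp(2)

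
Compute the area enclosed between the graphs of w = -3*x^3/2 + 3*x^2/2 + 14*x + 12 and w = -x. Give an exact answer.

443/4

Set the curves equal: -3*x^3/2 + 3*x^2/2 + 14*x + 12 = -x, so -3*x^3/2 + 3*x^2/2 + 15*x + 12 = 0, which factors as -3*(x - 4)*(x + 1)*(x + 2)/2 = 0. The curves meet at x = -2, -1, 4.
On [-2, -1], w = -x is on top; that piece has area ∫[-2,-1] (-(-3*x^3/2 + 3*x^2/2 + 15*x + 12)) dx = 11/8.
On [-1, 4], w = -3*x^3/2 + 3*x^2/2 + 14*x + 12 is on top; that piece has area ∫[-1,4] (-3*x^3/2 + 3*x^2/2 + 15*x + 12) dx = 875/8.
Total enclosed area = 11/8 + 875/8 = 443/4.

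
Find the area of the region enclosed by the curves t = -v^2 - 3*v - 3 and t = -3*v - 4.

Both boundary curves give t as a function of v, so integrate with respect to v. Setting them equal: -v^2 + 1 = 0, i.e. -(v - 1)*(v + 1) = 0, so they meet at v = -1, 1.
For v in [-1, 1], t = -v^2 - 3*v - 3 is on the right; area = ∫[-1,1] (-v^2 + 1) dv = 4/3.

4/3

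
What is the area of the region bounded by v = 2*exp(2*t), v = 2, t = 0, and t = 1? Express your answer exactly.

On [0, 1], (2*exp(2*t)) - (2) = 2*exp(2*t) - 2 is ≥ 0 throughout, so the area is a single integral of |2*exp(2*t) - 2|.
∫[0,1] (2*exp(2*t) - 2) dt = -3 + exp(2).

-3 + exp(2)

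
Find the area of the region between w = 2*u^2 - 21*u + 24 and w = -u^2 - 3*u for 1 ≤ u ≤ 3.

The difference (2*u^2 - 21*u + 24) - (-u^2 - 3*u) = 3*u^2 - 18*u + 24 changes sign at u = 2 inside [1, 3], so split the integral there.
∫[1,2] (3*u^2 - 18*u + 24) du = 4.
∫[2,3] (3*u^2 - 18*u + 24) du = -2; the area of that piece is 2.
Total area = 4 + 2 = 6.

6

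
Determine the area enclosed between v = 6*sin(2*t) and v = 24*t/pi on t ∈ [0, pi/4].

On [0, pi/4], (6*sin(2*t)) - (24*t/pi) = -24*t/pi + 6*sin(2*t) is ≥ 0 throughout, so the area is a single integral of |-24*t/pi + 6*sin(2*t)|.
∫[0,pi/4] (-24*t/pi + 6*sin(2*t)) dt = 3 - 3*pi/4.

3 - 3*pi/4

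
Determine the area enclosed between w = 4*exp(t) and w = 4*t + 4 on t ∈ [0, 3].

-34 + 4*exp(3)

On [0, 3], (4*exp(t)) - (4*t + 4) = -4*t + 4*exp(t) - 4 is ≥ 0 throughout, so the area is a single integral of |-4*t + 4*exp(t) - 4|.
∫[0,3] (-4*t + 4*exp(t) - 4) dt = -34 + 4*exp(3).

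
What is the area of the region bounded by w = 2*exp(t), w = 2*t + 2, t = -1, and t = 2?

On [-1, 2], (2*exp(t)) - (2*t + 2) = -2*t + 2*exp(t) - 2 is ≥ 0 throughout, so the area is a single integral of |-2*t + 2*exp(t) - 2|.
∫[-1,2] (-2*t + 2*exp(t) - 2) dt = -9 - 2*exp(-1) + 2*exp(2).

-9 - 2*exp(-1) + 2*exp(2)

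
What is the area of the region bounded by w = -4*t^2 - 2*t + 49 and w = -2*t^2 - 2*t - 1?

1000/3

Set the curves equal: -4*t^2 - 2*t + 49 = -2*t^2 - 2*t - 1, so -2*t^2 + 50 = 0, which factors as -2*(t - 5)*(t + 5) = 0. The curves meet at t = -5, 5.
On [-5, 5], w = -4*t^2 - 2*t + 49 is on top; that piece has area ∫[-5,5] (-2*t^2 + 50) dt = 1000/3.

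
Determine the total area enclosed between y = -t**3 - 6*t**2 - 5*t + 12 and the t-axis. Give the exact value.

The curve meets the t-axis where -t**3 - 6*t**2 - 5*t + 12 = 0, i.e. -(t - 1)*(t + 3)*(t + 4) = 0, at t = -4, -3, 1.
On [-4, -3] the curve lies below the axis; ∫[-4,-3] (-t**3 - 6*t**2 - 5*t + 12) dt = -3/4, giving area 3/4.
On [-3, 1] the curve lies above the axis; ∫[-3,1] (-t**3 - 6*t**2 - 5*t + 12) dt = 32, giving area 32.
Total area = 3/4 + 32 = 131/4.

131/4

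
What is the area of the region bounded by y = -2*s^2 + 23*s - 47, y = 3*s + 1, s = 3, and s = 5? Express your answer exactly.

The difference (-2*s^2 + 23*s - 47) - (3*s + 1) = -2*s^2 + 20*s - 48 changes sign at s = 4 inside [3, 5], so split the integral there.
∫[3,4] (-2*s^2 + 20*s - 48) ds = -8/3; the area of that piece is 8/3.
∫[4,5] (-2*s^2 + 20*s - 48) ds = 4/3.
Total area = 8/3 + 4/3 = 4.

4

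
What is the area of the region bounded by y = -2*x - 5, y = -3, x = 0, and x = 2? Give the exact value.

On [0, 2], (-2*x - 5) - (-3) = -2*x - 2 is ≤ 0 throughout, so the area is a single integral of |-2*x - 2|.
∫[0,2] (-2*x - 2) dx = -8; the area of that piece is 8.

8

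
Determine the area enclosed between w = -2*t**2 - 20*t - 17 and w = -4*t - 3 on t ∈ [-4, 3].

524/3

The difference (-2*t**2 - 20*t - 17) - (-4*t - 3) = -2*t**2 - 16*t - 14 changes sign at t = -1 inside [-4, 3], so split the integral there.
∫[-4,-1] (-2*t**2 - 16*t - 14) dt = 36.
∫[-1,3] (-2*t**2 - 16*t - 14) dt = -416/3; the area of that piece is 416/3.
Total area = 36 + 416/3 = 524/3.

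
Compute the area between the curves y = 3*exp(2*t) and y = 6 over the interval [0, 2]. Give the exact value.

-33/2 + 6*log(2) + 3*exp(4)/2

The difference (3*exp(2*t)) - (6) = 3*exp(2*t) - 6 changes sign at t = log(2)/2 inside [0, 2], so split the integral there.
∫[0,log(2)/2] (3*exp(2*t) - 6) dt = 3/2 - log(8); the area of that piece is -3/2 + log(8).
∫[log(2)/2,2] (3*exp(2*t) - 6) dt = -15 + 3*log(2) + 3*exp(4)/2.
Total area = (-3/2 + log(8)) + (-15 + 3*log(2) + 3*exp(4)/2) = -33/2 + 6*log(2) + 3*exp(4)/2.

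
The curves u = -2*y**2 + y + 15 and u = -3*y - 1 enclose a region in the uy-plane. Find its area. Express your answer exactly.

Both boundary curves give u as a function of y, so integrate with respect to y. Setting them equal: -2*y**2 + 4*y + 16 = 0, i.e. -2*(y - 4)*(y + 2) = 0, so they meet at y = -2, 4.
For y in [-2, 4], u = -2*y**2 + y + 15 is on the right; area = ∫[-2,4] (-2*y**2 + 4*y + 16) dy = 72.

72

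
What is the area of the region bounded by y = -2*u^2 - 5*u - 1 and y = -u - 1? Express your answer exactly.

Set the curves equal: -2*u^2 - 5*u - 1 = -u - 1, so -2*u^2 - 4*u = 0, which factors as -2*u*(u + 2) = 0. The curves meet at u = -2, 0.
On [-2, 0], y = -2*u^2 - 5*u - 1 is on top; that piece has area ∫[-2,0] (-2*u^2 - 4*u) du = 8/3.

8/3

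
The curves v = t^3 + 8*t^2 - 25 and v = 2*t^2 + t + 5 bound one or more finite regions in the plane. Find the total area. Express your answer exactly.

Set the curves equal: t^3 + 8*t^2 - 25 = 2*t^2 + t + 5, so t^3 + 6*t^2 - t - 30 = 0, which factors as (t - 2)*(t + 3)*(t + 5) = 0. The curves meet at t = -5, -3, 2.
On [-5, -3], v = t^3 + 8*t^2 - 25 is on top; that piece has area ∫[-5,-3] (t^3 + 6*t^2 - t - 30) dt = 8.
On [-3, 2], v = 2*t^2 + t + 5 is on top; that piece has area ∫[-3,2] (-(t^3 + 6*t^2 - t - 30)) dt = 375/4.
Total enclosed area = 8 + 375/4 = 407/4.

407/4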